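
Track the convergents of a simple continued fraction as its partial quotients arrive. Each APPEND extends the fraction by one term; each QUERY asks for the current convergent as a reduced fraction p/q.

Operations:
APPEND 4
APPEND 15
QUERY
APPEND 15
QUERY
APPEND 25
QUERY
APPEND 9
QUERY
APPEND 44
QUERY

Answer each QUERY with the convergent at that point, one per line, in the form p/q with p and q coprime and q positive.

61/15
919/226
23036/5665
208243/51211
9185728/2258949

APPEND 4: p_0 = 4·1 + 0 = 4, q_0 = 4·0 + 1 = 1 → 4/1
APPEND 15: p_1 = 15·4 + 1 = 61, q_1 = 15·1 + 0 = 15 → 61/15
APPEND 15: p_2 = 15·61 + 4 = 919, q_2 = 15·15 + 1 = 226 → 919/226
APPEND 25: p_3 = 25·919 + 61 = 23036, q_3 = 25·226 + 15 = 5665 → 23036/5665
APPEND 9: p_4 = 9·23036 + 919 = 208243, q_4 = 9·5665 + 226 = 51211 → 208243/51211
APPEND 44: p_5 = 44·208243 + 23036 = 9185728, q_5 = 44·51211 + 5665 = 2258949 → 9185728/2258949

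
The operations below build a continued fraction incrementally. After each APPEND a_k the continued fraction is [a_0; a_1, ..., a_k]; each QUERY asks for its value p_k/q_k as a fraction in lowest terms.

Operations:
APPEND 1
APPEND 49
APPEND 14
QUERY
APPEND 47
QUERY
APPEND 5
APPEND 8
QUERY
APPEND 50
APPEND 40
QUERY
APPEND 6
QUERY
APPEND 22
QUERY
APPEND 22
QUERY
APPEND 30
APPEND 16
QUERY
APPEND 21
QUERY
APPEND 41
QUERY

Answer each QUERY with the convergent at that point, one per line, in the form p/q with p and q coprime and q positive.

APPEND 1: p_0 = 1·1 + 0 = 1, q_0 = 1·0 + 1 = 1 → 1/1
APPEND 49: p_1 = 49·1 + 1 = 50, q_1 = 49·1 + 0 = 49 → 50/49
APPEND 14: p_2 = 14·50 + 1 = 701, q_2 = 14·49 + 1 = 687 → 701/687
APPEND 47: p_3 = 47·701 + 50 = 32997, q_3 = 47·687 + 49 = 32338 → 32997/32338
APPEND 5: p_4 = 5·32997 + 701 = 165686, q_4 = 5·32338 + 687 = 162377 → 165686/162377
APPEND 8: p_5 = 8·165686 + 32997 = 1358485, q_5 = 8·162377 + 32338 = 1331354 → 1358485/1331354
APPEND 50: p_6 = 50·1358485 + 165686 = 68089936, q_6 = 50·1331354 + 162377 = 66730077 → 68089936/66730077
APPEND 40: p_7 = 40·68089936 + 1358485 = 2724955925, q_7 = 40·66730077 + 1331354 = 2670534434 → 2724955925/2670534434
APPEND 6: p_8 = 6·2724955925 + 68089936 = 16417825486, q_8 = 6·2670534434 + 66730077 = 16089936681 → 16417825486/16089936681
APPEND 22: p_9 = 22·16417825486 + 2724955925 = 363917116617, q_9 = 22·16089936681 + 2670534434 = 356649141416 → 363917116617/356649141416
APPEND 22: p_10 = 22·363917116617 + 16417825486 = 8022594391060, q_10 = 22·356649141416 + 16089936681 = 7862371047833 → 8022594391060/7862371047833
APPEND 30: p_11 = 30·8022594391060 + 363917116617 = 241041748848417, q_11 = 30·7862371047833 + 356649141416 = 236227780576406 → 241041748848417/236227780576406
APPEND 16: p_12 = 16·241041748848417 + 8022594391060 = 3864690575965732, q_12 = 16·236227780576406 + 7862371047833 = 3787506860270329 → 3864690575965732/3787506860270329
APPEND 21: p_13 = 21·3864690575965732 + 241041748848417 = 81399543844128789, q_13 = 21·3787506860270329 + 236227780576406 = 79773871846253315 → 81399543844128789/79773871846253315
APPEND 41: p_14 = 41·81399543844128789 + 3864690575965732 = 3341245988185246081, q_14 = 41·79773871846253315 + 3787506860270329 = 3274516252556656244 → 3341245988185246081/3274516252556656244

701/687
32997/32338
1358485/1331354
2724955925/2670534434
16417825486/16089936681
363917116617/356649141416
8022594391060/7862371047833
3864690575965732/3787506860270329
81399543844128789/79773871846253315
3341245988185246081/3274516252556656244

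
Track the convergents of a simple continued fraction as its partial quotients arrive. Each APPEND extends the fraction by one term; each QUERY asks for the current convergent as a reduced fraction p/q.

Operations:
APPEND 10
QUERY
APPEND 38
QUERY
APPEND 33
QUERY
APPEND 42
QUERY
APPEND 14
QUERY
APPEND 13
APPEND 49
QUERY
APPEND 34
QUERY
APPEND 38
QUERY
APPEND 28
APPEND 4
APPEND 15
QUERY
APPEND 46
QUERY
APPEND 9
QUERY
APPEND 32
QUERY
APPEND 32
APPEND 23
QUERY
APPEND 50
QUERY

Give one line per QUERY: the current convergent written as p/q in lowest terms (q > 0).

APPEND 10: p_0 = 10·1 + 0 = 10, q_0 = 10·0 + 1 = 1 → 10/1
APPEND 38: p_1 = 38·10 + 1 = 381, q_1 = 38·1 + 0 = 38 → 381/38
APPEND 33: p_2 = 33·381 + 10 = 12583, q_2 = 33·38 + 1 = 1255 → 12583/1255
APPEND 42: p_3 = 42·12583 + 381 = 528867, q_3 = 42·1255 + 38 = 52748 → 528867/52748
APPEND 14: p_4 = 14·528867 + 12583 = 7416721, q_4 = 14·52748 + 1255 = 739727 → 7416721/739727
APPEND 13: p_5 = 13·7416721 + 528867 = 96946240, q_5 = 13·739727 + 52748 = 9669199 → 96946240/9669199
APPEND 49: p_6 = 49·96946240 + 7416721 = 4757782481, q_6 = 49·9669199 + 739727 = 474530478 → 4757782481/474530478
APPEND 34: p_7 = 34·4757782481 + 96946240 = 161861550594, q_7 = 34·474530478 + 9669199 = 16143705451 → 161861550594/16143705451
APPEND 38: p_8 = 38·161861550594 + 4757782481 = 6155496705053, q_8 = 38·16143705451 + 474530478 = 613935337616 → 6155496705053/613935337616
APPEND 28: p_9 = 28·6155496705053 + 161861550594 = 172515769292078, q_9 = 28·613935337616 + 16143705451 = 17206333158699 → 172515769292078/17206333158699
APPEND 4: p_10 = 4·172515769292078 + 6155496705053 = 696218573873365, q_10 = 4·17206333158699 + 613935337616 = 69439267972412 → 696218573873365/69439267972412
APPEND 15: p_11 = 15·696218573873365 + 172515769292078 = 10615794377392553, q_11 = 15·69439267972412 + 17206333158699 = 1058795352744879 → 10615794377392553/1058795352744879
APPEND 46: p_12 = 46·10615794377392553 + 696218573873365 = 489022759933930803, q_12 = 46·1058795352744879 + 69439267972412 = 48774025494236846 → 489022759933930803/48774025494236846
APPEND 9: p_13 = 9·489022759933930803 + 10615794377392553 = 4411820633782769780, q_13 = 9·48774025494236846 + 1058795352744879 = 440025024800876493 → 4411820633782769780/440025024800876493
APPEND 32: p_14 = 32·4411820633782769780 + 489022759933930803 = 141667283040982563763, q_14 = 32·440025024800876493 + 48774025494236846 = 14129574819122284622 → 141667283040982563763/14129574819122284622
APPEND 32: p_15 = 32·141667283040982563763 + 4411820633782769780 = 4537764877945224810196, q_15 = 32·14129574819122284622 + 440025024800876493 = 452586419236713984397 → 4537764877945224810196/452586419236713984397
APPEND 23: p_16 = 23·4537764877945224810196 + 141667283040982563763 = 104510259475781153198271, q_16 = 23·452586419236713984397 + 14129574819122284622 = 10423617217263543925753 → 104510259475781153198271/10423617217263543925753
APPEND 50: p_17 = 50·104510259475781153198271 + 4537764877945224810196 = 5230050738667002884723746, q_17 = 50·10423617217263543925753 + 452586419236713984397 = 521633447282413910272047 → 5230050738667002884723746/521633447282413910272047

10/1
381/38
12583/1255
528867/52748
7416721/739727
4757782481/474530478
161861550594/16143705451
6155496705053/613935337616
10615794377392553/1058795352744879
489022759933930803/48774025494236846
4411820633782769780/440025024800876493
141667283040982563763/14129574819122284622
104510259475781153198271/10423617217263543925753
5230050738667002884723746/521633447282413910272047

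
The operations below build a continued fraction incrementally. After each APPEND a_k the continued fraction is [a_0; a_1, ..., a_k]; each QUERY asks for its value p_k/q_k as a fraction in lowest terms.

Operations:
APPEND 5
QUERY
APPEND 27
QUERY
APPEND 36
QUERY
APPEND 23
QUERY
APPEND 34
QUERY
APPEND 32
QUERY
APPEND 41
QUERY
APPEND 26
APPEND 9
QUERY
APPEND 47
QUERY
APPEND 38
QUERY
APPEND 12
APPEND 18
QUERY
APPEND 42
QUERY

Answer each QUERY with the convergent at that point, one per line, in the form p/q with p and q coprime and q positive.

APPEND 5: p_0 = 5·1 + 0 = 5, q_0 = 5·0 + 1 = 1 → 5/1
APPEND 27: p_1 = 27·5 + 1 = 136, q_1 = 27·1 + 0 = 27 → 136/27
APPEND 36: p_2 = 36·136 + 5 = 4901, q_2 = 36·27 + 1 = 973 → 4901/973
APPEND 23: p_3 = 23·4901 + 136 = 112859, q_3 = 23·973 + 27 = 22406 → 112859/22406
APPEND 34: p_4 = 34·112859 + 4901 = 3842107, q_4 = 34·22406 + 973 = 762777 → 3842107/762777
APPEND 32: p_5 = 32·3842107 + 112859 = 123060283, q_5 = 32·762777 + 22406 = 24431270 → 123060283/24431270
APPEND 41: p_6 = 41·123060283 + 3842107 = 5049313710, q_6 = 41·24431270 + 762777 = 1002444847 → 5049313710/1002444847
APPEND 26: p_7 = 26·5049313710 + 123060283 = 131405216743, q_7 = 26·1002444847 + 24431270 = 26087997292 → 131405216743/26087997292
APPEND 9: p_8 = 9·131405216743 + 5049313710 = 1187696264397, q_8 = 9·26087997292 + 1002444847 = 235794420475 → 1187696264397/235794420475
APPEND 47: p_9 = 47·1187696264397 + 131405216743 = 55953129643402, q_9 = 47·235794420475 + 26087997292 = 11108425759617 → 55953129643402/11108425759617
APPEND 38: p_10 = 38·55953129643402 + 1187696264397 = 2127406622713673, q_10 = 38·11108425759617 + 235794420475 = 422355973285921 → 2127406622713673/422355973285921
APPEND 12: p_11 = 12·2127406622713673 + 55953129643402 = 25584832602207478, q_11 = 12·422355973285921 + 11108425759617 = 5079380105190669 → 25584832602207478/5079380105190669
APPEND 18: p_12 = 18·25584832602207478 + 2127406622713673 = 462654393462448277, q_12 = 18·5079380105190669 + 422355973285921 = 91851197866717963 → 462654393462448277/91851197866717963
APPEND 42: p_13 = 42·462654393462448277 + 25584832602207478 = 19457069358025035112, q_13 = 42·91851197866717963 + 5079380105190669 = 3862829690507345115 → 19457069358025035112/3862829690507345115

5/1
136/27
4901/973
112859/22406
3842107/762777
123060283/24431270
5049313710/1002444847
1187696264397/235794420475
55953129643402/11108425759617
2127406622713673/422355973285921
462654393462448277/91851197866717963
19457069358025035112/3862829690507345115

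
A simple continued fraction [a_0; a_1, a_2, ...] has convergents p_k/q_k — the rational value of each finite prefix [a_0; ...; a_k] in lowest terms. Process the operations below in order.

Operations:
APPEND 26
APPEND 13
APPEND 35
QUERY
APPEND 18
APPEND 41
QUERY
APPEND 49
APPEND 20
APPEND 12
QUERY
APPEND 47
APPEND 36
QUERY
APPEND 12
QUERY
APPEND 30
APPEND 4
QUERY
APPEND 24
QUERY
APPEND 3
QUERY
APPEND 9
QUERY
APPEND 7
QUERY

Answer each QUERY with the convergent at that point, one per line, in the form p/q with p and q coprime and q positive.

11891/456
8801348/337517
104092399565/3991769718
176539415220953/6769991802066
2123373963840919/81427846070135
257634407285635011/9879849341694599
6247103533185688787/239565989574576492
18998945006842701372/728577818065424075
177237608594770001135/6796766352163393167
1259662205170232709317/48305942283209176244

APPEND 26: p_0 = 26·1 + 0 = 26, q_0 = 26·0 + 1 = 1 → 26/1
APPEND 13: p_1 = 13·26 + 1 = 339, q_1 = 13·1 + 0 = 13 → 339/13
APPEND 35: p_2 = 35·339 + 26 = 11891, q_2 = 35·13 + 1 = 456 → 11891/456
APPEND 18: p_3 = 18·11891 + 339 = 214377, q_3 = 18·456 + 13 = 8221 → 214377/8221
APPEND 41: p_4 = 41·214377 + 11891 = 8801348, q_4 = 41·8221 + 456 = 337517 → 8801348/337517
APPEND 49: p_5 = 49·8801348 + 214377 = 431480429, q_5 = 49·337517 + 8221 = 16546554 → 431480429/16546554
APPEND 20: p_6 = 20·431480429 + 8801348 = 8638409928, q_6 = 20·16546554 + 337517 = 331268597 → 8638409928/331268597
APPEND 12: p_7 = 12·8638409928 + 431480429 = 104092399565, q_7 = 12·331268597 + 16546554 = 3991769718 → 104092399565/3991769718
APPEND 47: p_8 = 47·104092399565 + 8638409928 = 4900981189483, q_8 = 47·3991769718 + 331268597 = 187944445343 → 4900981189483/187944445343
APPEND 36: p_9 = 36·4900981189483 + 104092399565 = 176539415220953, q_9 = 36·187944445343 + 3991769718 = 6769991802066 → 176539415220953/6769991802066
APPEND 12: p_10 = 12·176539415220953 + 4900981189483 = 2123373963840919, q_10 = 12·6769991802066 + 187944445343 = 81427846070135 → 2123373963840919/81427846070135
APPEND 30: p_11 = 30·2123373963840919 + 176539415220953 = 63877758330448523, q_11 = 30·81427846070135 + 6769991802066 = 2449605373906116 → 63877758330448523/2449605373906116
APPEND 4: p_12 = 4·63877758330448523 + 2123373963840919 = 257634407285635011, q_12 = 4·2449605373906116 + 81427846070135 = 9879849341694599 → 257634407285635011/9879849341694599
APPEND 24: p_13 = 24·257634407285635011 + 63877758330448523 = 6247103533185688787, q_13 = 24·9879849341694599 + 2449605373906116 = 239565989574576492 → 6247103533185688787/239565989574576492
APPEND 3: p_14 = 3·6247103533185688787 + 257634407285635011 = 18998945006842701372, q_14 = 3·239565989574576492 + 9879849341694599 = 728577818065424075 → 18998945006842701372/728577818065424075
APPEND 9: p_15 = 9·18998945006842701372 + 6247103533185688787 = 177237608594770001135, q_15 = 9·728577818065424075 + 239565989574576492 = 6796766352163393167 → 177237608594770001135/6796766352163393167
APPEND 7: p_16 = 7·177237608594770001135 + 18998945006842701372 = 1259662205170232709317, q_16 = 7·6796766352163393167 + 728577818065424075 = 48305942283209176244 → 1259662205170232709317/48305942283209176244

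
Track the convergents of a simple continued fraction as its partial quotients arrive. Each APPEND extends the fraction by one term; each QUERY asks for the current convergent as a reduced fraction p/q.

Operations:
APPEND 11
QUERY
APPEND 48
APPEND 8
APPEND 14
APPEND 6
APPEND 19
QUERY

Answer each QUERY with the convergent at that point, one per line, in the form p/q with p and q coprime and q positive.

APPEND 11: p_0 = 11·1 + 0 = 11, q_0 = 11·0 + 1 = 1 → 11/1
APPEND 48: p_1 = 48·11 + 1 = 529, q_1 = 48·1 + 0 = 48 → 529/48
APPEND 8: p_2 = 8·529 + 11 = 4243, q_2 = 8·48 + 1 = 385 → 4243/385
APPEND 14: p_3 = 14·4243 + 529 = 59931, q_3 = 14·385 + 48 = 5438 → 59931/5438
APPEND 6: p_4 = 6·59931 + 4243 = 363829, q_4 = 6·5438 + 385 = 33013 → 363829/33013
APPEND 19: p_5 = 19·363829 + 59931 = 6972682, q_5 = 19·33013 + 5438 = 632685 → 6972682/632685

11/1
6972682/632685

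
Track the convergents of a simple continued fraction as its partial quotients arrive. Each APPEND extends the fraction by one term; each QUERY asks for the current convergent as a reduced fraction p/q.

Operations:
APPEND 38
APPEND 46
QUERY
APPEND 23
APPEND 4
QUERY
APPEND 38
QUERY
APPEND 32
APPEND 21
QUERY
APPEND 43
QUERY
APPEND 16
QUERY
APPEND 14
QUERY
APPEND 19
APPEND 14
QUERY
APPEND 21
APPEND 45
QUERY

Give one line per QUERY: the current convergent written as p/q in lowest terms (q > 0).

APPEND 38: p_0 = 38·1 + 0 = 38, q_0 = 38·0 + 1 = 1 → 38/1
APPEND 46: p_1 = 46·38 + 1 = 1749, q_1 = 46·1 + 0 = 46 → 1749/46
APPEND 23: p_2 = 23·1749 + 38 = 40265, q_2 = 23·46 + 1 = 1059 → 40265/1059
APPEND 4: p_3 = 4·40265 + 1749 = 162809, q_3 = 4·1059 + 46 = 4282 → 162809/4282
APPEND 38: p_4 = 38·162809 + 40265 = 6227007, q_4 = 38·4282 + 1059 = 163775 → 6227007/163775
APPEND 32: p_5 = 32·6227007 + 162809 = 199427033, q_5 = 32·163775 + 4282 = 5245082 → 199427033/5245082
APPEND 21: p_6 = 21·199427033 + 6227007 = 4194194700, q_6 = 21·5245082 + 163775 = 110310497 → 4194194700/110310497
APPEND 43: p_7 = 43·4194194700 + 199427033 = 180549799133, q_7 = 43·110310497 + 5245082 = 4748596453 → 180549799133/4748596453
APPEND 16: p_8 = 16·180549799133 + 4194194700 = 2892990980828, q_8 = 16·4748596453 + 110310497 = 76087853745 → 2892990980828/76087853745
APPEND 14: p_9 = 14·2892990980828 + 180549799133 = 40682423530725, q_9 = 14·76087853745 + 4748596453 = 1069978548883 → 40682423530725/1069978548883
APPEND 19: p_10 = 19·40682423530725 + 2892990980828 = 775859038064603, q_10 = 19·1069978548883 + 76087853745 = 20405680282522 → 775859038064603/20405680282522
APPEND 14: p_11 = 14·775859038064603 + 40682423530725 = 10902708956435167, q_11 = 14·20405680282522 + 1069978548883 = 286749502504191 → 10902708956435167/286749502504191
APPEND 21: p_12 = 21·10902708956435167 + 775859038064603 = 229732747123203110, q_12 = 21·286749502504191 + 20405680282522 = 6042145232870533 → 229732747123203110/6042145232870533
APPEND 45: p_13 = 45·229732747123203110 + 10902708956435167 = 10348876329500575117, q_13 = 45·6042145232870533 + 286749502504191 = 272183284981678176 → 10348876329500575117/272183284981678176

1749/46
162809/4282
6227007/163775
4194194700/110310497
180549799133/4748596453
2892990980828/76087853745
40682423530725/1069978548883
10902708956435167/286749502504191
10348876329500575117/272183284981678176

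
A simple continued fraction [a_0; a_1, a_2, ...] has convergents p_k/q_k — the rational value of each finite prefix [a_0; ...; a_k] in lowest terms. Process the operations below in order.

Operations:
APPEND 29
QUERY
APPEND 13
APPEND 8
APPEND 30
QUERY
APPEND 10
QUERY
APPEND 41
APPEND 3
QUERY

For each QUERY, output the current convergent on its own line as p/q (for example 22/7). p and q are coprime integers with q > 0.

29/1
91968/3163
922733/31735
114694796/3944629

APPEND 29: p_0 = 29·1 + 0 = 29, q_0 = 29·0 + 1 = 1 → 29/1
APPEND 13: p_1 = 13·29 + 1 = 378, q_1 = 13·1 + 0 = 13 → 378/13
APPEND 8: p_2 = 8·378 + 29 = 3053, q_2 = 8·13 + 1 = 105 → 3053/105
APPEND 30: p_3 = 30·3053 + 378 = 91968, q_3 = 30·105 + 13 = 3163 → 91968/3163
APPEND 10: p_4 = 10·91968 + 3053 = 922733, q_4 = 10·3163 + 105 = 31735 → 922733/31735
APPEND 41: p_5 = 41·922733 + 91968 = 37924021, q_5 = 41·31735 + 3163 = 1304298 → 37924021/1304298
APPEND 3: p_6 = 3·37924021 + 922733 = 114694796, q_6 = 3·1304298 + 31735 = 3944629 → 114694796/3944629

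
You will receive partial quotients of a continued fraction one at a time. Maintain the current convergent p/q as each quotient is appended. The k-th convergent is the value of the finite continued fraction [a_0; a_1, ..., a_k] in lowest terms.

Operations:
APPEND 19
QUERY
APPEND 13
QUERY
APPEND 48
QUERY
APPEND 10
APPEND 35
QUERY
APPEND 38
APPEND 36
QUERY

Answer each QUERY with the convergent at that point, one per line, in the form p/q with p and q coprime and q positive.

APPEND 19: p_0 = 19·1 + 0 = 19, q_0 = 19·0 + 1 = 1 → 19/1
APPEND 13: p_1 = 13·19 + 1 = 248, q_1 = 13·1 + 0 = 13 → 248/13
APPEND 48: p_2 = 48·248 + 19 = 11923, q_2 = 48·13 + 1 = 625 → 11923/625
APPEND 10: p_3 = 10·11923 + 248 = 119478, q_3 = 10·625 + 13 = 6263 → 119478/6263
APPEND 35: p_4 = 35·119478 + 11923 = 4193653, q_4 = 35·6263 + 625 = 219830 → 4193653/219830
APPEND 38: p_5 = 38·4193653 + 119478 = 159478292, q_5 = 38·219830 + 6263 = 8359803 → 159478292/8359803
APPEND 36: p_6 = 36·159478292 + 4193653 = 5745412165, q_6 = 36·8359803 + 219830 = 301172738 → 5745412165/301172738

19/1
248/13
11923/625
4193653/219830
5745412165/301172738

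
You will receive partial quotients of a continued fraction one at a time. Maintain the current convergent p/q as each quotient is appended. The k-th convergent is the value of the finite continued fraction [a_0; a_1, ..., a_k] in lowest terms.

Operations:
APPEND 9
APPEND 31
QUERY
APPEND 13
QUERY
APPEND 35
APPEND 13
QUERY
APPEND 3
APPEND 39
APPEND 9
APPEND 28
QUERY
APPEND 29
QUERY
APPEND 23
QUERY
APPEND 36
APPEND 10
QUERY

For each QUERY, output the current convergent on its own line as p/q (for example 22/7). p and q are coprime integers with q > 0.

APPEND 9: p_0 = 9·1 + 0 = 9, q_0 = 9·0 + 1 = 1 → 9/1
APPEND 31: p_1 = 31·9 + 1 = 280, q_1 = 31·1 + 0 = 31 → 280/31
APPEND 13: p_2 = 13·280 + 9 = 3649, q_2 = 13·31 + 1 = 404 → 3649/404
APPEND 35: p_3 = 35·3649 + 280 = 127995, q_3 = 35·404 + 31 = 14171 → 127995/14171
APPEND 13: p_4 = 13·127995 + 3649 = 1667584, q_4 = 13·14171 + 404 = 184627 → 1667584/184627
APPEND 3: p_5 = 3·1667584 + 127995 = 5130747, q_5 = 3·184627 + 14171 = 568052 → 5130747/568052
APPEND 39: p_6 = 39·5130747 + 1667584 = 201766717, q_6 = 39·568052 + 184627 = 22338655 → 201766717/22338655
APPEND 9: p_7 = 9·201766717 + 5130747 = 1821031200, q_7 = 9·22338655 + 568052 = 201615947 → 1821031200/201615947
APPEND 28: p_8 = 28·1821031200 + 201766717 = 51190640317, q_8 = 28·201615947 + 22338655 = 5667585171 → 51190640317/5667585171
APPEND 29: p_9 = 29·51190640317 + 1821031200 = 1486349600393, q_9 = 29·5667585171 + 201615947 = 164561585906 → 1486349600393/164561585906
APPEND 23: p_10 = 23·1486349600393 + 51190640317 = 34237231449356, q_10 = 23·164561585906 + 5667585171 = 3790584061009 → 34237231449356/3790584061009
APPEND 36: p_11 = 36·34237231449356 + 1486349600393 = 1234026681777209, q_11 = 36·3790584061009 + 164561585906 = 136625587782230 → 1234026681777209/136625587782230
APPEND 10: p_12 = 10·1234026681777209 + 34237231449356 = 12374504049221446, q_12 = 10·136625587782230 + 3790584061009 = 1370046461883309 → 12374504049221446/1370046461883309

280/31
3649/404
1667584/184627
51190640317/5667585171
1486349600393/164561585906
34237231449356/3790584061009
12374504049221446/1370046461883309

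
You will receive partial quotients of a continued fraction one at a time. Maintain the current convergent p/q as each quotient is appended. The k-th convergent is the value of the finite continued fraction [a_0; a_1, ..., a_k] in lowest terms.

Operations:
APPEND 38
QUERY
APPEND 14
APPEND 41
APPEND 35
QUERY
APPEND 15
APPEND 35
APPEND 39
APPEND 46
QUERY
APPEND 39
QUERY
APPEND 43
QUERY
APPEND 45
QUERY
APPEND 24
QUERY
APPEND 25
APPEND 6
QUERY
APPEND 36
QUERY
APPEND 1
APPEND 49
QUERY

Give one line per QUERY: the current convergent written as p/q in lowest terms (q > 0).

APPEND 38: p_0 = 38·1 + 0 = 38, q_0 = 38·0 + 1 = 1 → 38/1
APPEND 14: p_1 = 14·38 + 1 = 533, q_1 = 14·1 + 0 = 14 → 533/14
APPEND 41: p_2 = 41·533 + 38 = 21891, q_2 = 41·14 + 1 = 575 → 21891/575
APPEND 35: p_3 = 35·21891 + 533 = 766718, q_3 = 35·575 + 14 = 20139 → 766718/20139
APPEND 15: p_4 = 15·766718 + 21891 = 11522661, q_4 = 15·20139 + 575 = 302660 → 11522661/302660
APPEND 35: p_5 = 35·11522661 + 766718 = 404059853, q_5 = 35·302660 + 20139 = 10613239 → 404059853/10613239
APPEND 39: p_6 = 39·404059853 + 11522661 = 15769856928, q_6 = 39·10613239 + 302660 = 414218981 → 15769856928/414218981
APPEND 46: p_7 = 46·15769856928 + 404059853 = 725817478541, q_7 = 46·414218981 + 10613239 = 19064686365 → 725817478541/19064686365
APPEND 39: p_8 = 39·725817478541 + 15769856928 = 28322651520027, q_8 = 39·19064686365 + 414218981 = 743936987216 → 28322651520027/743936987216
APPEND 43: p_9 = 43·28322651520027 + 725817478541 = 1218599832839702, q_9 = 43·743936987216 + 19064686365 = 32008355136653 → 1218599832839702/32008355136653
APPEND 45: p_10 = 45·1218599832839702 + 28322651520027 = 54865315129306617, q_10 = 45·32008355136653 + 743936987216 = 1441119918136601 → 54865315129306617/1441119918136601
APPEND 24: p_11 = 24·54865315129306617 + 1218599832839702 = 1317986162936198510, q_11 = 24·1441119918136601 + 32008355136653 = 34618886390415077 → 1317986162936198510/34618886390415077
APPEND 25: p_12 = 25·1317986162936198510 + 54865315129306617 = 33004519388534269367, q_12 = 25·34618886390415077 + 1441119918136601 = 866913279678513526 → 33004519388534269367/866913279678513526
APPEND 6: p_13 = 6·33004519388534269367 + 1317986162936198510 = 199345102494141814712, q_13 = 6·866913279678513526 + 34618886390415077 = 5236098564461496233 → 199345102494141814712/5236098564461496233
APPEND 36: p_14 = 36·199345102494141814712 + 33004519388534269367 = 7209428209177639598999, q_14 = 36·5236098564461496233 + 866913279678513526 = 189366461600292377914 → 7209428209177639598999/189366461600292377914
APPEND 1: p_15 = 1·7209428209177639598999 + 199345102494141814712 = 7408773311671781413711, q_15 = 1·189366461600292377914 + 5236098564461496233 = 194602560164753874147 → 7408773311671781413711/194602560164753874147
APPEND 49: p_16 = 49·7408773311671781413711 + 7209428209177639598999 = 370239320481094928870838, q_16 = 49·194602560164753874147 + 189366461600292377914 = 9724891909673232211117 → 370239320481094928870838/9724891909673232211117

38/1
766718/20139
725817478541/19064686365
28322651520027/743936987216
1218599832839702/32008355136653
54865315129306617/1441119918136601
1317986162936198510/34618886390415077
199345102494141814712/5236098564461496233
7209428209177639598999/189366461600292377914
370239320481094928870838/9724891909673232211117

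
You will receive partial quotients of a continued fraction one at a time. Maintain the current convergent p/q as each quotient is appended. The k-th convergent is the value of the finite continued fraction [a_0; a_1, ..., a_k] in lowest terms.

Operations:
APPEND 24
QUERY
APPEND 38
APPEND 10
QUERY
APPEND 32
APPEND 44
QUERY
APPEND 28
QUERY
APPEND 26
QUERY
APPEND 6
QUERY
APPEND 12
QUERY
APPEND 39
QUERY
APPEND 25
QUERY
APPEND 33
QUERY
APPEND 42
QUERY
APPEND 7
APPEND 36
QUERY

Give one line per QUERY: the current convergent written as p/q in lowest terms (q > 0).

24/1
9154/381
12938158/538501
362562265/15090258
9439557048/392885209
56999904553/2372401512
693438411684/28861703353
27101097960229/1127978832279
678220887417409/28228332510328
22408390382734726/932662951673103
941830616962275901/39200072302780654
239089848145234253089/9951194158863737170

APPEND 24: p_0 = 24·1 + 0 = 24, q_0 = 24·0 + 1 = 1 → 24/1
APPEND 38: p_1 = 38·24 + 1 = 913, q_1 = 38·1 + 0 = 38 → 913/38
APPEND 10: p_2 = 10·913 + 24 = 9154, q_2 = 10·38 + 1 = 381 → 9154/381
APPEND 32: p_3 = 32·9154 + 913 = 293841, q_3 = 32·381 + 38 = 12230 → 293841/12230
APPEND 44: p_4 = 44·293841 + 9154 = 12938158, q_4 = 44·12230 + 381 = 538501 → 12938158/538501
APPEND 28: p_5 = 28·12938158 + 293841 = 362562265, q_5 = 28·538501 + 12230 = 15090258 → 362562265/15090258
APPEND 26: p_6 = 26·362562265 + 12938158 = 9439557048, q_6 = 26·15090258 + 538501 = 392885209 → 9439557048/392885209
APPEND 6: p_7 = 6·9439557048 + 362562265 = 56999904553, q_7 = 6·392885209 + 15090258 = 2372401512 → 56999904553/2372401512
APPEND 12: p_8 = 12·56999904553 + 9439557048 = 693438411684, q_8 = 12·2372401512 + 392885209 = 28861703353 → 693438411684/28861703353
APPEND 39: p_9 = 39·693438411684 + 56999904553 = 27101097960229, q_9 = 39·28861703353 + 2372401512 = 1127978832279 → 27101097960229/1127978832279
APPEND 25: p_10 = 25·27101097960229 + 693438411684 = 678220887417409, q_10 = 25·1127978832279 + 28861703353 = 28228332510328 → 678220887417409/28228332510328
APPEND 33: p_11 = 33·678220887417409 + 27101097960229 = 22408390382734726, q_11 = 33·28228332510328 + 1127978832279 = 932662951673103 → 22408390382734726/932662951673103
APPEND 42: p_12 = 42·22408390382734726 + 678220887417409 = 941830616962275901, q_12 = 42·932662951673103 + 28228332510328 = 39200072302780654 → 941830616962275901/39200072302780654
APPEND 7: p_13 = 7·941830616962275901 + 22408390382734726 = 6615222709118666033, q_13 = 7·39200072302780654 + 932662951673103 = 275333169071137681 → 6615222709118666033/275333169071137681
APPEND 36: p_14 = 36·6615222709118666033 + 941830616962275901 = 239089848145234253089, q_14 = 36·275333169071137681 + 39200072302780654 = 9951194158863737170 → 239089848145234253089/9951194158863737170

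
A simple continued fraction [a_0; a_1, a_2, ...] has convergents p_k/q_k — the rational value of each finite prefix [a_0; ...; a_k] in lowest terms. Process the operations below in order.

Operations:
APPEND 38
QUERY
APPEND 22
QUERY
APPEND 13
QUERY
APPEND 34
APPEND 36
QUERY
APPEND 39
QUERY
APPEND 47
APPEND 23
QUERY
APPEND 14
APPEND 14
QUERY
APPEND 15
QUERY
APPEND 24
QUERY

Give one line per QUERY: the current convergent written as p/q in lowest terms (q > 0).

38/1
837/22
10919/287
13405907/352367
523202456/13752093
566413393253/14887869067
111927893369587/2941964016531
1686872791970686/44338537115641
40596874900666051/1067066854791915

APPEND 38: p_0 = 38·1 + 0 = 38, q_0 = 38·0 + 1 = 1 → 38/1
APPEND 22: p_1 = 22·38 + 1 = 837, q_1 = 22·1 + 0 = 22 → 837/22
APPEND 13: p_2 = 13·837 + 38 = 10919, q_2 = 13·22 + 1 = 287 → 10919/287
APPEND 34: p_3 = 34·10919 + 837 = 372083, q_3 = 34·287 + 22 = 9780 → 372083/9780
APPEND 36: p_4 = 36·372083 + 10919 = 13405907, q_4 = 36·9780 + 287 = 352367 → 13405907/352367
APPEND 39: p_5 = 39·13405907 + 372083 = 523202456, q_5 = 39·352367 + 9780 = 13752093 → 523202456/13752093
APPEND 47: p_6 = 47·523202456 + 13405907 = 24603921339, q_6 = 47·13752093 + 352367 = 646700738 → 24603921339/646700738
APPEND 23: p_7 = 23·24603921339 + 523202456 = 566413393253, q_7 = 23·646700738 + 13752093 = 14887869067 → 566413393253/14887869067
APPEND 14: p_8 = 14·566413393253 + 24603921339 = 7954391426881, q_8 = 14·14887869067 + 646700738 = 209076867676 → 7954391426881/209076867676
APPEND 14: p_9 = 14·7954391426881 + 566413393253 = 111927893369587, q_9 = 14·209076867676 + 14887869067 = 2941964016531 → 111927893369587/2941964016531
APPEND 15: p_10 = 15·111927893369587 + 7954391426881 = 1686872791970686, q_10 = 15·2941964016531 + 209076867676 = 44338537115641 → 1686872791970686/44338537115641
APPEND 24: p_11 = 24·1686872791970686 + 111927893369587 = 40596874900666051, q_11 = 24·44338537115641 + 2941964016531 = 1067066854791915 → 40596874900666051/1067066854791915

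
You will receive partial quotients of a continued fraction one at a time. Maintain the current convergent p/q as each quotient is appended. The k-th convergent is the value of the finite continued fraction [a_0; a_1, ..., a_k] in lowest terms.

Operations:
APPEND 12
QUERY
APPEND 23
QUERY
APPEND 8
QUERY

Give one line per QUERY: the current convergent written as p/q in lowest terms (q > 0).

APPEND 12: p_0 = 12·1 + 0 = 12, q_0 = 12·0 + 1 = 1 → 12/1
APPEND 23: p_1 = 23·12 + 1 = 277, q_1 = 23·1 + 0 = 23 → 277/23
APPEND 8: p_2 = 8·277 + 12 = 2228, q_2 = 8·23 + 1 = 185 → 2228/185

12/1
277/23
2228/185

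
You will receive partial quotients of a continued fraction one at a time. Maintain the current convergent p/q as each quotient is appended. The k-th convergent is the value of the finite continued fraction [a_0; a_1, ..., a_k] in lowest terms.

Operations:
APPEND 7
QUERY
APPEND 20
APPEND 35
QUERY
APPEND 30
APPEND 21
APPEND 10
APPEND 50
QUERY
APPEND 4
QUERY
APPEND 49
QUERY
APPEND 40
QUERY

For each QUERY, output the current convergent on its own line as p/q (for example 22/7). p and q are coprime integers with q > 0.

7/1
4942/701
1571222913/222870751
6316253683/895931564
311067653380/44123517387
12449022388883/1765836627044

APPEND 7: p_0 = 7·1 + 0 = 7, q_0 = 7·0 + 1 = 1 → 7/1
APPEND 20: p_1 = 20·7 + 1 = 141, q_1 = 20·1 + 0 = 20 → 141/20
APPEND 35: p_2 = 35·141 + 7 = 4942, q_2 = 35·20 + 1 = 701 → 4942/701
APPEND 30: p_3 = 30·4942 + 141 = 148401, q_3 = 30·701 + 20 = 21050 → 148401/21050
APPEND 21: p_4 = 21·148401 + 4942 = 3121363, q_4 = 21·21050 + 701 = 442751 → 3121363/442751
APPEND 10: p_5 = 10·3121363 + 148401 = 31362031, q_5 = 10·442751 + 21050 = 4448560 → 31362031/4448560
APPEND 50: p_6 = 50·31362031 + 3121363 = 1571222913, q_6 = 50·4448560 + 442751 = 222870751 → 1571222913/222870751
APPEND 4: p_7 = 4·1571222913 + 31362031 = 6316253683, q_7 = 4·222870751 + 4448560 = 895931564 → 6316253683/895931564
APPEND 49: p_8 = 49·6316253683 + 1571222913 = 311067653380, q_8 = 49·895931564 + 222870751 = 44123517387 → 311067653380/44123517387
APPEND 40: p_9 = 40·311067653380 + 6316253683 = 12449022388883, q_9 = 40·44123517387 + 895931564 = 1765836627044 → 12449022388883/1765836627044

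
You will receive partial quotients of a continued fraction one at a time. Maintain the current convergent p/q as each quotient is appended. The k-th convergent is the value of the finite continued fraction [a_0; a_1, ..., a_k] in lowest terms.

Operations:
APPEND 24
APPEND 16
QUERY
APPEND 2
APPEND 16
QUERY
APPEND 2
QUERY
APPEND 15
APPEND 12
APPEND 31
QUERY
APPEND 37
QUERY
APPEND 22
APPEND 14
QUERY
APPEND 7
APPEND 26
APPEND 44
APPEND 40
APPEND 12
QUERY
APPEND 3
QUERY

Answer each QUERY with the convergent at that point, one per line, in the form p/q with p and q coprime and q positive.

APPEND 24: p_0 = 24·1 + 0 = 24, q_0 = 24·0 + 1 = 1 → 24/1
APPEND 16: p_1 = 16·24 + 1 = 385, q_1 = 16·1 + 0 = 16 → 385/16
APPEND 2: p_2 = 2·385 + 24 = 794, q_2 = 2·16 + 1 = 33 → 794/33
APPEND 16: p_3 = 16·794 + 385 = 13089, q_3 = 16·33 + 16 = 544 → 13089/544
APPEND 2: p_4 = 2·13089 + 794 = 26972, q_4 = 2·544 + 33 = 1121 → 26972/1121
APPEND 15: p_5 = 15·26972 + 13089 = 417669, q_5 = 15·1121 + 544 = 17359 → 417669/17359
APPEND 12: p_6 = 12·417669 + 26972 = 5039000, q_6 = 12·17359 + 1121 = 209429 → 5039000/209429
APPEND 31: p_7 = 31·5039000 + 417669 = 156626669, q_7 = 31·209429 + 17359 = 6509658 → 156626669/6509658
APPEND 37: p_8 = 37·156626669 + 5039000 = 5800225753, q_8 = 37·6509658 + 209429 = 241066775 → 5800225753/241066775
APPEND 22: p_9 = 22·5800225753 + 156626669 = 127761593235, q_9 = 22·241066775 + 6509658 = 5309978708 → 127761593235/5309978708
APPEND 14: p_10 = 14·127761593235 + 5800225753 = 1794462531043, q_10 = 14·5309978708 + 241066775 = 74580768687 → 1794462531043/74580768687
APPEND 7: p_11 = 7·1794462531043 + 127761593235 = 12688999310536, q_11 = 7·74580768687 + 5309978708 = 527375359517 → 12688999310536/527375359517
APPEND 26: p_12 = 26·12688999310536 + 1794462531043 = 331708444604979, q_12 = 26·527375359517 + 74580768687 = 13786340116129 → 331708444604979/13786340116129
APPEND 44: p_13 = 44·331708444604979 + 12688999310536 = 14607860561929612, q_13 = 44·13786340116129 + 527375359517 = 607126340469193 → 14607860561929612/607126340469193
APPEND 40: p_14 = 40·14607860561929612 + 331708444604979 = 584646130921789459, q_14 = 40·607126340469193 + 13786340116129 = 24298839958883849 → 584646130921789459/24298839958883849
APPEND 12: p_15 = 12·584646130921789459 + 14607860561929612 = 7030361431623403120, q_15 = 12·24298839958883849 + 607126340469193 = 292193205847075381 → 7030361431623403120/292193205847075381
APPEND 3: p_16 = 3·7030361431623403120 + 584646130921789459 = 21675730425791998819, q_16 = 3·292193205847075381 + 24298839958883849 = 900878457500109992 → 21675730425791998819/900878457500109992

385/16
13089/544
26972/1121
156626669/6509658
5800225753/241066775
1794462531043/74580768687
7030361431623403120/292193205847075381
21675730425791998819/900878457500109992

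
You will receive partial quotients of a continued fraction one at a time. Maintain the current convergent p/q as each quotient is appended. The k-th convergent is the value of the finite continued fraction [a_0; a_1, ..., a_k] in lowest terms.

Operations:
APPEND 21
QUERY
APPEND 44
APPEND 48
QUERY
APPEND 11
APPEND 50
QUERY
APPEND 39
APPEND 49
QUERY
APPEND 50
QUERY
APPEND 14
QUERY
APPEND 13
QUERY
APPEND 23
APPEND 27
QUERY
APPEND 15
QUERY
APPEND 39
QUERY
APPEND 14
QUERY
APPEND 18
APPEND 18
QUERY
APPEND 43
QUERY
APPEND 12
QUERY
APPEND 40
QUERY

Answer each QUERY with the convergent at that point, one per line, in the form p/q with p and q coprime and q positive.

21/1
44421/2113
24522221/1166463
46910474796/2231418319
2346480595975/111616431294
32897638818446/1564861456435
430015785235773/20454815364949
268358054664748848/12765146416322023
4035294080670473945/191949221859680607
157644827200813232703/7498784798943865696
2211062874892055731787/105174936407073800351
721433041229532751019429/34316832458679974696603
31061577549445166110240316/1477524443363365184225943
373460363634571526073903221/17764610152819062185407919
14969476122932306209066369156/712061930556125852600542703

APPEND 21: p_0 = 21·1 + 0 = 21, q_0 = 21·0 + 1 = 1 → 21/1
APPEND 44: p_1 = 44·21 + 1 = 925, q_1 = 44·1 + 0 = 44 → 925/44
APPEND 48: p_2 = 48·925 + 21 = 44421, q_2 = 48·44 + 1 = 2113 → 44421/2113
APPEND 11: p_3 = 11·44421 + 925 = 489556, q_3 = 11·2113 + 44 = 23287 → 489556/23287
APPEND 50: p_4 = 50·489556 + 44421 = 24522221, q_4 = 50·23287 + 2113 = 1166463 → 24522221/1166463
APPEND 39: p_5 = 39·24522221 + 489556 = 956856175, q_5 = 39·1166463 + 23287 = 45515344 → 956856175/45515344
APPEND 49: p_6 = 49·956856175 + 24522221 = 46910474796, q_6 = 49·45515344 + 1166463 = 2231418319 → 46910474796/2231418319
APPEND 50: p_7 = 50·46910474796 + 956856175 = 2346480595975, q_7 = 50·2231418319 + 45515344 = 111616431294 → 2346480595975/111616431294
APPEND 14: p_8 = 14·2346480595975 + 46910474796 = 32897638818446, q_8 = 14·111616431294 + 2231418319 = 1564861456435 → 32897638818446/1564861456435
APPEND 13: p_9 = 13·32897638818446 + 2346480595975 = 430015785235773, q_9 = 13·1564861456435 + 111616431294 = 20454815364949 → 430015785235773/20454815364949
APPEND 23: p_10 = 23·430015785235773 + 32897638818446 = 9923260699241225, q_10 = 23·20454815364949 + 1564861456435 = 472025614850262 → 9923260699241225/472025614850262
APPEND 27: p_11 = 27·9923260699241225 + 430015785235773 = 268358054664748848, q_11 = 27·472025614850262 + 20454815364949 = 12765146416322023 → 268358054664748848/12765146416322023
APPEND 15: p_12 = 15·268358054664748848 + 9923260699241225 = 4035294080670473945, q_12 = 15·12765146416322023 + 472025614850262 = 191949221859680607 → 4035294080670473945/191949221859680607
APPEND 39: p_13 = 39·4035294080670473945 + 268358054664748848 = 157644827200813232703, q_13 = 39·191949221859680607 + 12765146416322023 = 7498784798943865696 → 157644827200813232703/7498784798943865696
APPEND 14: p_14 = 14·157644827200813232703 + 4035294080670473945 = 2211062874892055731787, q_14 = 14·7498784798943865696 + 191949221859680607 = 105174936407073800351 → 2211062874892055731787/105174936407073800351
APPEND 18: p_15 = 18·2211062874892055731787 + 157644827200813232703 = 39956776575257816404869, q_15 = 18·105174936407073800351 + 7498784798943865696 = 1900647640126272272014 → 39956776575257816404869/1900647640126272272014
APPEND 18: p_16 = 18·39956776575257816404869 + 2211062874892055731787 = 721433041229532751019429, q_16 = 18·1900647640126272272014 + 105174936407073800351 = 34316832458679974696603 → 721433041229532751019429/34316832458679974696603
APPEND 43: p_17 = 43·721433041229532751019429 + 39956776575257816404869 = 31061577549445166110240316, q_17 = 43·34316832458679974696603 + 1900647640126272272014 = 1477524443363365184225943 → 31061577549445166110240316/1477524443363365184225943
APPEND 12: p_18 = 12·31061577549445166110240316 + 721433041229532751019429 = 373460363634571526073903221, q_18 = 12·1477524443363365184225943 + 34316832458679974696603 = 17764610152819062185407919 → 373460363634571526073903221/17764610152819062185407919
APPEND 40: p_19 = 40·373460363634571526073903221 + 31061577549445166110240316 = 14969476122932306209066369156, q_19 = 40·17764610152819062185407919 + 1477524443363365184225943 = 712061930556125852600542703 → 14969476122932306209066369156/712061930556125852600542703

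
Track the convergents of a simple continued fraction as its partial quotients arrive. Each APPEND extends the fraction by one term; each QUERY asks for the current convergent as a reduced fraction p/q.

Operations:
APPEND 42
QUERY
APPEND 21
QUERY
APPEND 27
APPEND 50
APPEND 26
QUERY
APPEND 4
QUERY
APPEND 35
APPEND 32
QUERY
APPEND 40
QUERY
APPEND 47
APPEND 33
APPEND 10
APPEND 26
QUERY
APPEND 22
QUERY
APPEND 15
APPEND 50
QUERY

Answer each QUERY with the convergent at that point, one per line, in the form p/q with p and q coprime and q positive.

42/1
883/21
31094741/739514
125573997/2986477
141763482349/3371505165
5674965478596/134965472809
2306929118884696235/54864788242580281
50840829726781278621/1209127464820193500
38296809580756975056121/910797965492094332550

APPEND 42: p_0 = 42·1 + 0 = 42, q_0 = 42·0 + 1 = 1 → 42/1
APPEND 21: p_1 = 21·42 + 1 = 883, q_1 = 21·1 + 0 = 21 → 883/21
APPEND 27: p_2 = 27·883 + 42 = 23883, q_2 = 27·21 + 1 = 568 → 23883/568
APPEND 50: p_3 = 50·23883 + 883 = 1195033, q_3 = 50·568 + 21 = 28421 → 1195033/28421
APPEND 26: p_4 = 26·1195033 + 23883 = 31094741, q_4 = 26·28421 + 568 = 739514 → 31094741/739514
APPEND 4: p_5 = 4·31094741 + 1195033 = 125573997, q_5 = 4·739514 + 28421 = 2986477 → 125573997/2986477
APPEND 35: p_6 = 35·125573997 + 31094741 = 4426184636, q_6 = 35·2986477 + 739514 = 105266209 → 4426184636/105266209
APPEND 32: p_7 = 32·4426184636 + 125573997 = 141763482349, q_7 = 32·105266209 + 2986477 = 3371505165 → 141763482349/3371505165
APPEND 40: p_8 = 40·141763482349 + 4426184636 = 5674965478596, q_8 = 40·3371505165 + 105266209 = 134965472809 → 5674965478596/134965472809
APPEND 47: p_9 = 47·5674965478596 + 141763482349 = 266865140976361, q_9 = 47·134965472809 + 3371505165 = 6346748727188 → 266865140976361/6346748727188
APPEND 33: p_10 = 33·266865140976361 + 5674965478596 = 8812224617698509, q_10 = 33·6346748727188 + 134965472809 = 209577673470013 → 8812224617698509/209577673470013
APPEND 10: p_11 = 10·8812224617698509 + 266865140976361 = 88389111317961451, q_11 = 10·209577673470013 + 6346748727188 = 2102123483427318 → 88389111317961451/2102123483427318
APPEND 26: p_12 = 26·88389111317961451 + 8812224617698509 = 2306929118884696235, q_12 = 26·2102123483427318 + 209577673470013 = 54864788242580281 → 2306929118884696235/54864788242580281
APPEND 22: p_13 = 22·2306929118884696235 + 88389111317961451 = 50840829726781278621, q_13 = 22·54864788242580281 + 2102123483427318 = 1209127464820193500 → 50840829726781278621/1209127464820193500
APPEND 15: p_14 = 15·50840829726781278621 + 2306929118884696235 = 764919375020603875550, q_14 = 15·1209127464820193500 + 54864788242580281 = 18191776760545482781 → 764919375020603875550/18191776760545482781
APPEND 50: p_15 = 50·764919375020603875550 + 50840829726781278621 = 38296809580756975056121, q_15 = 50·18191776760545482781 + 1209127464820193500 = 910797965492094332550 → 38296809580756975056121/910797965492094332550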